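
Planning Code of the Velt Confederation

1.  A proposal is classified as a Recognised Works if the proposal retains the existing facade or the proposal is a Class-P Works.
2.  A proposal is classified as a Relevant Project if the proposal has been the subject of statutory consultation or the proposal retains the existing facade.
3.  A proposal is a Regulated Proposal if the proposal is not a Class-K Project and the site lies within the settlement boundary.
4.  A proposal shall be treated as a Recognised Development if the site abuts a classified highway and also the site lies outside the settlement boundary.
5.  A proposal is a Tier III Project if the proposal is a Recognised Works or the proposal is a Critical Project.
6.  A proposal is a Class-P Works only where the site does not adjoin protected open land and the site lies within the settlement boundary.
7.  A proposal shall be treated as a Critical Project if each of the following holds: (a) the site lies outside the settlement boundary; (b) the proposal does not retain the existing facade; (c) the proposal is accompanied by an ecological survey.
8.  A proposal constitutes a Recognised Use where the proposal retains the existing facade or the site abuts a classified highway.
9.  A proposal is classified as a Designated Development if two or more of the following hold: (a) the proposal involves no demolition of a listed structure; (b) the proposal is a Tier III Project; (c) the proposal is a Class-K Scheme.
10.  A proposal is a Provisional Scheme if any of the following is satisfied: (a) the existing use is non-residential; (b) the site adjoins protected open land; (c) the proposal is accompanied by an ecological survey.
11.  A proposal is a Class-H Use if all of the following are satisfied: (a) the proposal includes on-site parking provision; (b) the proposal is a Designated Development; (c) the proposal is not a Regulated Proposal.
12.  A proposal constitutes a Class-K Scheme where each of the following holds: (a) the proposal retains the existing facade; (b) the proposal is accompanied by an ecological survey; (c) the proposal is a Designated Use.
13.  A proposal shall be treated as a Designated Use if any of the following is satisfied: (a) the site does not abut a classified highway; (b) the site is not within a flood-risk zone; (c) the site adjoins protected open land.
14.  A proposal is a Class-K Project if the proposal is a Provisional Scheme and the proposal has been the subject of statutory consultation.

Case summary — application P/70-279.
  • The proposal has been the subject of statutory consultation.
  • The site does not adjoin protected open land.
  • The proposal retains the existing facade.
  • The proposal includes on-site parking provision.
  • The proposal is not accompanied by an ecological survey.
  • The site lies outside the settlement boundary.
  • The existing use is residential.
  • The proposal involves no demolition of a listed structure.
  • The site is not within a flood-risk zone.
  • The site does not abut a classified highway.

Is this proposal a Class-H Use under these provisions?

Yes

paragraph 6 — Class-P Works: [the site does not adjoin protected open land? yes] AND [the site lies within the settlement boundary? no] → not satisfied.
paragraph 1 — Recognised Works: [the proposal retains the existing facade? yes] OR [Class-P Works (paragraph 6)? no] → satisfied.
paragraph 7 — Critical Project: [the site lies outside the settlement boundary? yes] AND [the proposal does not retain the existing facade? no] AND [the proposal is accompanied by an ecological survey? no] → not satisfied.
paragraph 5 — Tier III Project: [Recognised Works (paragraph 1)? yes] OR [Critical Project (paragraph 7)? no] → satisfied.
paragraph 13 — Designated Use: [the site does not abut a classified highway? yes] OR [the site is not within a flood-risk zone? yes] OR [the site adjoins protected open land? no] → satisfied.
paragraph 12 — Class-K Scheme: [the proposal retains the existing facade? yes] AND [the proposal is accompanied by an ecological survey? no] AND [Designated Use (paragraph 13)? yes] → not satisfied.
paragraph 9 — Designated Development: the proposal involves no demolition of a listed structure? yes; Tier III Project (paragraph 5)? yes; Class-K Scheme (paragraph 12)? no — 2 of 3 hold (need ≥2) → satisfied.
paragraph 10 — Provisional Scheme: [the existing use is non-residential? no] OR [the site adjoins protected open land? no] OR [the proposal is accompanied by an ecological survey? no] → not satisfied.
paragraph 14 — Class-K Project: [Provisional Scheme (paragraph 10)? no] AND [the proposal has been the subject of statutory consultation? yes] → not satisfied.
paragraph 3 — Regulated Proposal: [not a Class-K Project (paragraph 14)? yes] AND [the site lies within the settlement boundary? no] → not satisfied.
paragraph 11 — Class-H Use: [the proposal includes on-site parking provision? yes] AND [Designated Development (paragraph 9)? yes] AND [not a Regulated Proposal (paragraph 3)? yes] → satisfied.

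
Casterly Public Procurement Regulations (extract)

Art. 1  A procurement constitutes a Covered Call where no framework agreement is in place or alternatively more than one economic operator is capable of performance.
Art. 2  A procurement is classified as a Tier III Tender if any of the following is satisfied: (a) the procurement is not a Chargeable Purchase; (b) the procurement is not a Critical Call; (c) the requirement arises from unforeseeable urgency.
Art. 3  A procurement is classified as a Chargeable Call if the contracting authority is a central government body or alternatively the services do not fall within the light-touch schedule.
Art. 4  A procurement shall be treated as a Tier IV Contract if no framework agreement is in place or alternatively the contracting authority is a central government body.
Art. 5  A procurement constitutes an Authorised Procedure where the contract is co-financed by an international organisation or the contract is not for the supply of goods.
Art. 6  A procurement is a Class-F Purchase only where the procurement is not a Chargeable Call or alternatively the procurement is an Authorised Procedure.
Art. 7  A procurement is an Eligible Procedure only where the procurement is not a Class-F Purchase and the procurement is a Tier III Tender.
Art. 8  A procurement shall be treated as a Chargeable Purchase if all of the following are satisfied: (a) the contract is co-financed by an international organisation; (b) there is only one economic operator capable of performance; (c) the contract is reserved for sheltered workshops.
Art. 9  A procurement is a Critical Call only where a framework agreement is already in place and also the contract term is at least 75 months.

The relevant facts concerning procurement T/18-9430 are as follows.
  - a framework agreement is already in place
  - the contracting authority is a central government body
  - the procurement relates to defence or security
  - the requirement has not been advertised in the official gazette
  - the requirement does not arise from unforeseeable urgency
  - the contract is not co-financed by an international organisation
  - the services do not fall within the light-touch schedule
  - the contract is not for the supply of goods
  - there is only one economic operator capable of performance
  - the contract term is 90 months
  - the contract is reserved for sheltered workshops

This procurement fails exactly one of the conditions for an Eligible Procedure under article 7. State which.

Class-F Purchase

article 3 — Chargeable Call: [the contracting authority is a central government body? yes] OR [the services do not fall within the light-touch schedule? yes] → satisfied.
article 5 — Authorised Procedure: [the contract is co-financed by an international organisation? no] OR [the contract is not for the supply of goods? yes] → satisfied.
article 6 — Class-F Purchase: [not a Chargeable Call (article 3)? no] OR [Authorised Procedure (article 5)? yes] → satisfied.
article 8 — Chargeable Purchase: [the contract is co-financed by an international organisation? no] AND [there is only one economic operator capable of performance? yes] AND [the contract is reserved for sheltered workshops? yes] → not satisfied.
article 9 — Critical Call: [a framework agreement is already in place? yes] AND [contract term: 90 months ≥ 75 months? yes] → satisfied.
article 2 — Tier III Tender: [not a Chargeable Purchase (article 8)? yes] OR [not a Critical Call (article 9)? no] OR [the requirement arises from unforeseeable urgency? no] → satisfied.
article 7 — Eligible Procedure: [not a Class-F Purchase (article 6)? no] AND [Tier III Tender (article 2)? yes] → not satisfied.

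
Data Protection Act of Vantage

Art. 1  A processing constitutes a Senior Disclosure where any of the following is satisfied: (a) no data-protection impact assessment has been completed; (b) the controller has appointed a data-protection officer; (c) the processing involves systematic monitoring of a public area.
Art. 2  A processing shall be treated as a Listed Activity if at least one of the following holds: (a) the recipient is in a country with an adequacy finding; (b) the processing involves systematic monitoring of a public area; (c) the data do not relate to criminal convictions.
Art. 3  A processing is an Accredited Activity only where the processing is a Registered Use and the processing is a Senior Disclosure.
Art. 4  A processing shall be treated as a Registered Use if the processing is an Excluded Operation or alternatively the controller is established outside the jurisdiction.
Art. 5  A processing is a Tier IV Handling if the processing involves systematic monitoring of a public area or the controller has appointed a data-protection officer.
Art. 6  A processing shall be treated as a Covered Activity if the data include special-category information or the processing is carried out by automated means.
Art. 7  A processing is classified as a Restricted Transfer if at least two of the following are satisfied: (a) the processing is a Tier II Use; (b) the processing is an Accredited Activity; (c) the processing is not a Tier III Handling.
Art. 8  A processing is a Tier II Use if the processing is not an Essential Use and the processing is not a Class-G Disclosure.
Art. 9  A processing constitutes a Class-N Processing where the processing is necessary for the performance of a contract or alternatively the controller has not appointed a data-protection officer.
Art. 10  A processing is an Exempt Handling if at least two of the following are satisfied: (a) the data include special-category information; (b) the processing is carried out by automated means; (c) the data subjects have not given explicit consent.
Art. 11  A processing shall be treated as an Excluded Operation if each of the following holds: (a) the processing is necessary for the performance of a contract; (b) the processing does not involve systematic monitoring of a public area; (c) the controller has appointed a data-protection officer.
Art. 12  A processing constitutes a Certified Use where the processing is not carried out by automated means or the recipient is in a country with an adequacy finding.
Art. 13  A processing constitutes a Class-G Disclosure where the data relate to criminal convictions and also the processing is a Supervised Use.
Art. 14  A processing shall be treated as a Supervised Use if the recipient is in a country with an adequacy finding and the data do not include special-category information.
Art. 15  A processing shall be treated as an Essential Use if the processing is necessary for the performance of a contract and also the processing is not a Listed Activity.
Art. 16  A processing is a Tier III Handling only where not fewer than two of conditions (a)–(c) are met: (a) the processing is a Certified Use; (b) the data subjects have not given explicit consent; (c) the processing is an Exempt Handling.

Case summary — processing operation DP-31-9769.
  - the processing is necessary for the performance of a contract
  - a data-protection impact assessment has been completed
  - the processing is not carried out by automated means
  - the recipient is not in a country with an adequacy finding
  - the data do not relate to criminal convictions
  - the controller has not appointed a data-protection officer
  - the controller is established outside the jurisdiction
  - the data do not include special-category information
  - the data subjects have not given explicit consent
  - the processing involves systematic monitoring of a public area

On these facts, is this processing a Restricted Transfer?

Under article 2: the recipient is in a country with an adequacy finding? no; or the processing involves systematic monitoring of a public area? yes; or the data do not relate to criminal convictions? yes. So the processing is a Listed Activity.
Under article 15: the processing is necessary for the performance of a contract? yes; and not a Listed Activity (article 2)? no. So the processing is not an Essential Use.
Under article 14: the recipient is in a country with an adequacy finding? no; and the data do not include special-category information? yes. So the processing is not a Supervised Use.
Under article 13: the data relate to criminal convictions? no; and Supervised Use (article 14)? no. So the processing is not a Class-G Disclosure.
Under article 8: not an Essential Use (article 15)? yes; and not a Class-G Disclosure (article 13)? yes. So the processing is a Tier II Use.
Under article 11: the processing is necessary for the performance of a contract? yes; and the processing does not involve systematic monitoring of a public area? no; and the controller has appointed a data-protection officer? no. So the processing is not an Excluded Operation.
Under article 4: Excluded Operation (article 11)? no; or the controller is established outside the jurisdiction? yes. So the processing is a Registered Use.
Under article 1: no data-protection impact assessment has been completed? no; or the controller has appointed a data-protection officer? no; or the processing involves systematic monitoring of a public area? yes. So the processing is a Senior Disclosure.
Under article 3: Registered Use (article 4)? yes; and Senior Disclosure (article 1)? yes. So the processing is an Accredited Activity.
Under article 12: the processing is not carried out by automated means? yes; or the recipient is in a country with an adequacy finding? no. So the processing is a Certified Use.
Under article 10: the data include special-category information? no; the processing is carried out by automated means? no; the data subjects have not given explicit consent? yes — 1 of 3 hold (need ≥2) → not satisfied.
Under article 16: Certified Use (article 12)? yes; the data subjects have not given explicit consent? yes; Exempt Handling (article 10)? no — 2 of 3 hold (need ≥2) → satisfied.
Under article 7: Tier II Use (article 8)? yes; Accredited Activity (article 3)? yes; not a Tier III Handling (article 16)? no — 2 of 3 hold (need ≥2) → satisfied.

Yes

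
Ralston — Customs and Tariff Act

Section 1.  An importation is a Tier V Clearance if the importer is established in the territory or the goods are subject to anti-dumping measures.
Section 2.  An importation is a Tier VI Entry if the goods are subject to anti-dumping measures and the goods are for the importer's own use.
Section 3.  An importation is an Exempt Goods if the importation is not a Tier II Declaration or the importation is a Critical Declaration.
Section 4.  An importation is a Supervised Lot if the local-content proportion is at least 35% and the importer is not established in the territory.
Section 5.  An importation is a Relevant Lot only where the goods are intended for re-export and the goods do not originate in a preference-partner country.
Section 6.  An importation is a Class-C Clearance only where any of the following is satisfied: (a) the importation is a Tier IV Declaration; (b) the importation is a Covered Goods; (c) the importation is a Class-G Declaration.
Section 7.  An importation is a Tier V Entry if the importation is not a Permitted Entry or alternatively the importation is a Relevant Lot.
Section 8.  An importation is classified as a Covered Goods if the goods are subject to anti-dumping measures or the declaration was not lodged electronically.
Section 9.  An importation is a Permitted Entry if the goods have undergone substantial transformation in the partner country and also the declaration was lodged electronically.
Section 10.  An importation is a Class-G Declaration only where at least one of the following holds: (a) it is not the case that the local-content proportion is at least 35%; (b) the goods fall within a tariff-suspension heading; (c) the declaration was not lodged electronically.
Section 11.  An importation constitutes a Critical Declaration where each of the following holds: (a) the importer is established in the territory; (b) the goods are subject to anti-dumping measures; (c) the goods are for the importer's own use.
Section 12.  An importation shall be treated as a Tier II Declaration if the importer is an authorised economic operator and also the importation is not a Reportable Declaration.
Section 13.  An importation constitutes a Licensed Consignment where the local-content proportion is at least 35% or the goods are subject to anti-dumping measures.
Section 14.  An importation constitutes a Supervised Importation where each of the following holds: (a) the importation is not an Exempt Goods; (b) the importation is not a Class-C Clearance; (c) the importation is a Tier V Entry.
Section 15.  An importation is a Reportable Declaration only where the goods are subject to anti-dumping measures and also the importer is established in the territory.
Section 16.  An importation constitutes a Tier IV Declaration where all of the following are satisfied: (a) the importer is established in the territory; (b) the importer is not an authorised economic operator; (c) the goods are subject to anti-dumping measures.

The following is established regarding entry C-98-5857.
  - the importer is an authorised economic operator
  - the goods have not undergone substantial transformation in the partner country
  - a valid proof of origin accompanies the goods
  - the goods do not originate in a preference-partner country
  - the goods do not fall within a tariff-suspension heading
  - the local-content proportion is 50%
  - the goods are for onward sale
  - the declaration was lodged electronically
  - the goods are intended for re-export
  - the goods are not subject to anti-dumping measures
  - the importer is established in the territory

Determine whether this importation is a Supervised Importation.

Yes

section 15 — Reportable Declaration: [the goods are subject to anti-dumping measures? no] AND [the importer is established in the territory? yes] → not satisfied.
section 12 — Tier II Declaration: [the importer is an authorised economic operator? yes] AND [not a Reportable Declaration (section 15)? yes] → satisfied.
section 11 — Critical Declaration: [the importer is established in the territory? yes] AND [the goods are subject to anti-dumping measures? no] AND [the goods are for the importer's own use? no] → not satisfied.
section 3 — Exempt Goods: [not a Tier II Declaration (section 12)? no] OR [Critical Declaration (section 11)? no] → not satisfied.
section 16 — Tier IV Declaration: [the importer is established in the territory? yes] AND [the importer is not an authorised economic operator? no] AND [the goods are subject to anti-dumping measures? no] → not satisfied.
section 8 — Covered Goods: [the goods are subject to anti-dumping measures? no] OR [the declaration was not lodged electronically? no] → not satisfied.
section 10 — Class-G Declaration: [local-content proportion: 50% ≥ 35%? yes, so negated condition no] OR [the goods fall within a tariff-suspension heading? no] OR [the declaration was not lodged electronically? no] → not satisfied.
section 6 — Class-C Clearance: [Tier IV Declaration (section 16)? no] OR [Covered Goods (section 8)? no] OR [Class-G Declaration (section 10)? no] → not satisfied.
section 9 — Permitted Entry: [the goods have undergone substantial transformation in the partner country? no] AND [the declaration was lodged electronically? yes] → not satisfied.
section 5 — Relevant Lot: [the goods are intended for re-export? yes] AND [the goods do not originate in a preference-partner country? yes] → satisfied.
section 7 — Tier V Entry: [not a Permitted Entry (section 9)? yes] OR [Relevant Lot (section 5)? yes] → satisfied.
section 14 — Supervised Importation: [not an Exempt Goods (section 3)? yes] AND [not a Class-C Clearance (section 6)? yes] AND [Tier V Entry (section 7)? yes] → satisfied.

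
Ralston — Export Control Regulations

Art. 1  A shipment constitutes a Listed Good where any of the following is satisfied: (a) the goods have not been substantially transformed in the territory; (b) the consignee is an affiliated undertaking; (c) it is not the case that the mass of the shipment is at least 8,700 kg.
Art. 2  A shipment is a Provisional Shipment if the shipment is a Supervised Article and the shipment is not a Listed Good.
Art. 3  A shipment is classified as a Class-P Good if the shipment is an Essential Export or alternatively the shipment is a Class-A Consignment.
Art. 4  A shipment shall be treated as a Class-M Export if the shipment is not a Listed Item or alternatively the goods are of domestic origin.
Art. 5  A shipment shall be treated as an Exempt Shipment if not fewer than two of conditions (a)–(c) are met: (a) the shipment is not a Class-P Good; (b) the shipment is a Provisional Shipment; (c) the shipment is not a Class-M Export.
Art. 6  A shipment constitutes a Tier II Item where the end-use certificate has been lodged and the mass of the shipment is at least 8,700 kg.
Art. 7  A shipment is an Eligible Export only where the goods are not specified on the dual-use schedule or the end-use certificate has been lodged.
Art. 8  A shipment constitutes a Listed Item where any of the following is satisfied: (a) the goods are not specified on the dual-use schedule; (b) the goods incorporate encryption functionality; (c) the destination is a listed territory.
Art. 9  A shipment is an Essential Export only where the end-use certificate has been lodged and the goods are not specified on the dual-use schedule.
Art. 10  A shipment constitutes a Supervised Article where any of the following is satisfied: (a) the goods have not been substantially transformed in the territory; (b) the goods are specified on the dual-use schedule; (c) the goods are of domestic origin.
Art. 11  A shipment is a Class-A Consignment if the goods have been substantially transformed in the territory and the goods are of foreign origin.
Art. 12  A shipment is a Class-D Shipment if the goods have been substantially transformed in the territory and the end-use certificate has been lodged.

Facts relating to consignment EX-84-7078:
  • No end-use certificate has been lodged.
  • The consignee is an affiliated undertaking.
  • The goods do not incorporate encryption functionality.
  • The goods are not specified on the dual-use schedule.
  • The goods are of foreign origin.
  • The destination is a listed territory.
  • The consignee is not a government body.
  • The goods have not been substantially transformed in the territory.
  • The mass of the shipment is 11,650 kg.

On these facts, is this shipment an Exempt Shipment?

Yes

article 9 — Essential Export: [the end-use certificate has been lodged? no] AND [the goods are not specified on the dual-use schedule? yes] → not satisfied.
article 11 — Class-A Consignment: [the goods have been substantially transformed in the territory? no] AND [the goods are of foreign origin? yes] → not satisfied.
article 3 — Class-P Good: [Essential Export (article 9)? no] OR [Class-A Consignment (article 11)? no] → not satisfied.
article 10 — Supervised Article: [the goods have not been substantially transformed in the territory? yes] OR [the goods are specified on the dual-use schedule? no] OR [the goods are of domestic origin? no] → satisfied.
article 1 — Listed Good: [the goods have not been substantially transformed in the territory? yes] OR [the consignee is an affiliated undertaking? yes] OR [mass of the shipment: 11,650 kg ≥ 8,700 kg? yes, so negated condition no] → satisfied.
article 2 — Provisional Shipment: [Supervised Article (article 10)? yes] AND [not a Listed Good (article 1)? no] → not satisfied.
article 8 — Listed Item: [the goods are not specified on the dual-use schedule? yes] OR [the goods incorporate encryption functionality? no] OR [the destination is a listed territory? yes] → satisfied.
article 4 — Class-M Export: [not a Listed Item (article 8)? no] OR [the goods are of domestic origin? no] → not satisfied.
article 5 — Exempt Shipment: not a Class-P Good (article 3)? yes; Provisional Shipment (article 2)? no; not a Class-M Export (article 4)? yes — 2 of 3 hold (need ≥2) → satisfied.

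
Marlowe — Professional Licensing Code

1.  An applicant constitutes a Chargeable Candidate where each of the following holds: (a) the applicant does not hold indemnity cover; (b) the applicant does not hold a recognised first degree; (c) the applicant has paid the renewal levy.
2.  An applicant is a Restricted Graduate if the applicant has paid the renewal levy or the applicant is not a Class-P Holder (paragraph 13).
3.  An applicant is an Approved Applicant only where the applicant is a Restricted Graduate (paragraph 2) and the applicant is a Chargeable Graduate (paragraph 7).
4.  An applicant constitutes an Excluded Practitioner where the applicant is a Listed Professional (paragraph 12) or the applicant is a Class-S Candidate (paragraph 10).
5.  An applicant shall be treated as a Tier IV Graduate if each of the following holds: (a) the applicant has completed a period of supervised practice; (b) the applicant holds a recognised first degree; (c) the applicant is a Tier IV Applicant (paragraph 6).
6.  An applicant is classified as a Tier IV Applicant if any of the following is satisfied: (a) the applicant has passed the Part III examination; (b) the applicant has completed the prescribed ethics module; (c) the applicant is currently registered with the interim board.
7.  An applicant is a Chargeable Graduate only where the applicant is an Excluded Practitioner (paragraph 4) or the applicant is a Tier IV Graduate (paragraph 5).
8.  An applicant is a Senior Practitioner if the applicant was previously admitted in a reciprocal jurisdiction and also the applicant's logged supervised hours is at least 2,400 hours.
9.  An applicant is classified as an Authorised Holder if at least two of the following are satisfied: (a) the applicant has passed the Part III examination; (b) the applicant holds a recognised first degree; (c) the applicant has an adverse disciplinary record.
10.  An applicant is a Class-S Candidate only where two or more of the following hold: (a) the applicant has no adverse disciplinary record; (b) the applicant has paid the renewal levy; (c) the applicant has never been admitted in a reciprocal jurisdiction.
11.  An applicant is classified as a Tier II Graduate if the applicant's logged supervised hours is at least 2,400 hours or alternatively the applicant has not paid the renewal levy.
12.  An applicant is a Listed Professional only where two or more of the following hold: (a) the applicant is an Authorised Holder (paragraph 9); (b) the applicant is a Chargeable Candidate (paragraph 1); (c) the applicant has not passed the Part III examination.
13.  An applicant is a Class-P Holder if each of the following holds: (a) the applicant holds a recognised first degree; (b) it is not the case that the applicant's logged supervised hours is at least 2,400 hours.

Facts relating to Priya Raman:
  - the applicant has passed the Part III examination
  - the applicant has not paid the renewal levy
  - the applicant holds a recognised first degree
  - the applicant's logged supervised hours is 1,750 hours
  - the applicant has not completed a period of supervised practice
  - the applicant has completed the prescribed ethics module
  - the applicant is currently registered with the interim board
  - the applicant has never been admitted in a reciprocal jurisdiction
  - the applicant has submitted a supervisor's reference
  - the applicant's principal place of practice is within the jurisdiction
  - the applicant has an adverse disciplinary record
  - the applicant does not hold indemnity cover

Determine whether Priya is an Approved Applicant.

paragraph 13 — Class-P Holder: [the applicant holds a recognised first degree? yes] AND [applicant's logged supervised hours: 1,750 hours ≥ 2,400 hours? no, so negated condition yes] → satisfied.
paragraph 2 — Restricted Graduate: [the applicant has paid the renewal levy? no] OR [not a Class-P Holder (paragraph 13)? no] → not satisfied.
paragraph 9 — Authorised Holder: the applicant has passed the Part III examination? yes; the applicant holds a recognised first degree? yes; the applicant has an adverse disciplinary record? yes — 3 of 3 hold (need ≥2) → satisfied.
paragraph 1 — Chargeable Candidate: [the applicant does not hold indemnity cover? yes] AND [the applicant does not hold a recognised first degree? no] AND [the applicant has paid the renewal levy? no] → not satisfied.
paragraph 12 — Listed Professional: Authorised Holder (paragraph 9)? yes; Chargeable Candidate (paragraph 1)? no; the applicant has not passed the Part III examination? no — 1 of 3 hold (need ≥2) → not satisfied.
paragraph 10 — Class-S Candidate: the applicant has no adverse disciplinary record? no; the applicant has paid the renewal levy? no; the applicant has never been admitted in a reciprocal jurisdiction? yes — 1 of 3 hold (need ≥2) → not satisfied.
paragraph 4 — Excluded Practitioner: [Listed Professional (paragraph 12)? no] OR [Class-S Candidate (paragraph 10)? no] → not satisfied.
paragraph 6 — Tier IV Applicant: [the applicant has passed the Part III examination? yes] OR [the applicant has completed the prescribed ethics module? yes] OR [the applicant is currently registered with the interim board? yes] → satisfied.
paragraph 5 — Tier IV Graduate: [the applicant has completed a period of supervised practice? no] AND [the applicant holds a recognised first degree? yes] AND [Tier IV Applicant (paragraph 6)? yes] → not satisfied.
paragraph 7 — Chargeable Graduate: [Excluded Practitioner (paragraph 4)? no] OR [Tier IV Graduate (paragraph 5)? no] → not satisfied.
paragraph 3 — Approved Applicant: [Restricted Graduate (paragraph 2)? no] AND [Chargeable Graduate (paragraph 7)? no] → not satisfied.

No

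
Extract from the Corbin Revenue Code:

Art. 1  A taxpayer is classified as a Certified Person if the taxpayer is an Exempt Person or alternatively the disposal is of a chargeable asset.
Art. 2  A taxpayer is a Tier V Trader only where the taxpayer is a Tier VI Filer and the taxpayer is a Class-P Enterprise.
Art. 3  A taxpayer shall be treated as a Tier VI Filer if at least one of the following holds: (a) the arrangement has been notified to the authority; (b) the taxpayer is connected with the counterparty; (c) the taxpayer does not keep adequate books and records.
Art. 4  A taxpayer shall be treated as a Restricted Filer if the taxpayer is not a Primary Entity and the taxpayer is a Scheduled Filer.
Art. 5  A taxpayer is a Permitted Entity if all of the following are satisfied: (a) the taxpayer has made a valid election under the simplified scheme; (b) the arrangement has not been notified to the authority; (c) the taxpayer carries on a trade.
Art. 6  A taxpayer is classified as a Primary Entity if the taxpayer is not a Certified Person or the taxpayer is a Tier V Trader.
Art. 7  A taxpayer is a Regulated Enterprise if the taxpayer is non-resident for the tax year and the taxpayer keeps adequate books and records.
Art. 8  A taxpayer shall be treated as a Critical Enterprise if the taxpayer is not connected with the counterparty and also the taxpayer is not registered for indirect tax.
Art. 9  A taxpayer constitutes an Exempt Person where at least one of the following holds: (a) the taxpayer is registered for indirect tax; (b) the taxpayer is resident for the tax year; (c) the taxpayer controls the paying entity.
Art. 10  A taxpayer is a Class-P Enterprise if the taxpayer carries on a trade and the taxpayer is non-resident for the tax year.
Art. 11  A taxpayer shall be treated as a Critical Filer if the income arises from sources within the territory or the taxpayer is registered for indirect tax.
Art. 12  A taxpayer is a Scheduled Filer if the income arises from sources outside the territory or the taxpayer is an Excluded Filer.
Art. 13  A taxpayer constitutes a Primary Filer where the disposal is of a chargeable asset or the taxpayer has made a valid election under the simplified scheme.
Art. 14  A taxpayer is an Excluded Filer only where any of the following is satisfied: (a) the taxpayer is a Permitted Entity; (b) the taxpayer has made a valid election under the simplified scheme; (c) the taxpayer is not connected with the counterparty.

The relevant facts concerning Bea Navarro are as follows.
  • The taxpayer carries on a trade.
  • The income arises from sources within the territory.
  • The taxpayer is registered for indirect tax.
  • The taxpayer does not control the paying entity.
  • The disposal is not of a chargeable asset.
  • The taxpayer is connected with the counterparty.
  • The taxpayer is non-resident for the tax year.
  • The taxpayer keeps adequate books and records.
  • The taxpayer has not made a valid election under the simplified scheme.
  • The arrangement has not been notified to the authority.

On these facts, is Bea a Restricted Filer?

Under article 9: the taxpayer is registered for indirect tax? yes; or the taxpayer is resident for the tax year? no; or the taxpayer controls the paying entity? no. So the taxpayer is an Exempt Person.
Under article 1: Exempt Person (article 9)? yes; or the disposal is of a chargeable asset? no. So the taxpayer is a Certified Person.
Under article 3: the arrangement has been notified to the authority? no; or the taxpayer is connected with the counterparty? yes; or the taxpayer does not keep adequate books and records? no. So the taxpayer is a Tier VI Filer.
Under article 10: the taxpayer carries on a trade? yes; and the taxpayer is non-resident for the tax year? yes. So the taxpayer is a Class-P Enterprise.
Under article 2: Tier VI Filer (article 3)? yes; and Class-P Enterprise (article 10)? yes. So the taxpayer is a Tier V Trader.
Under article 6: not a Certified Person (article 1)? no; or Tier V Trader (article 2)? yes. So the taxpayer is a Primary Entity.
Under article 5: the taxpayer has made a valid election under the simplified scheme? no; and the arrangement has not been notified to the authority? yes; and the taxpayer carries on a trade? yes. So the taxpayer is not a Permitted Entity.
Under article 14: Permitted Entity (article 5)? no; or the taxpayer has made a valid election under the simplified scheme? no; or the taxpayer is not connected with the counterparty? no. So the taxpayer is not an Excluded Filer.
Under article 12: the income arises from sources outside the territory? no; or Excluded Filer (article 14)? no. So the taxpayer is not a Scheduled Filer.
Under article 4: not a Primary Entity (article 6)? no; and Scheduled Filer (article 12)? no. So the taxpayer is not a Restricted Filer.

No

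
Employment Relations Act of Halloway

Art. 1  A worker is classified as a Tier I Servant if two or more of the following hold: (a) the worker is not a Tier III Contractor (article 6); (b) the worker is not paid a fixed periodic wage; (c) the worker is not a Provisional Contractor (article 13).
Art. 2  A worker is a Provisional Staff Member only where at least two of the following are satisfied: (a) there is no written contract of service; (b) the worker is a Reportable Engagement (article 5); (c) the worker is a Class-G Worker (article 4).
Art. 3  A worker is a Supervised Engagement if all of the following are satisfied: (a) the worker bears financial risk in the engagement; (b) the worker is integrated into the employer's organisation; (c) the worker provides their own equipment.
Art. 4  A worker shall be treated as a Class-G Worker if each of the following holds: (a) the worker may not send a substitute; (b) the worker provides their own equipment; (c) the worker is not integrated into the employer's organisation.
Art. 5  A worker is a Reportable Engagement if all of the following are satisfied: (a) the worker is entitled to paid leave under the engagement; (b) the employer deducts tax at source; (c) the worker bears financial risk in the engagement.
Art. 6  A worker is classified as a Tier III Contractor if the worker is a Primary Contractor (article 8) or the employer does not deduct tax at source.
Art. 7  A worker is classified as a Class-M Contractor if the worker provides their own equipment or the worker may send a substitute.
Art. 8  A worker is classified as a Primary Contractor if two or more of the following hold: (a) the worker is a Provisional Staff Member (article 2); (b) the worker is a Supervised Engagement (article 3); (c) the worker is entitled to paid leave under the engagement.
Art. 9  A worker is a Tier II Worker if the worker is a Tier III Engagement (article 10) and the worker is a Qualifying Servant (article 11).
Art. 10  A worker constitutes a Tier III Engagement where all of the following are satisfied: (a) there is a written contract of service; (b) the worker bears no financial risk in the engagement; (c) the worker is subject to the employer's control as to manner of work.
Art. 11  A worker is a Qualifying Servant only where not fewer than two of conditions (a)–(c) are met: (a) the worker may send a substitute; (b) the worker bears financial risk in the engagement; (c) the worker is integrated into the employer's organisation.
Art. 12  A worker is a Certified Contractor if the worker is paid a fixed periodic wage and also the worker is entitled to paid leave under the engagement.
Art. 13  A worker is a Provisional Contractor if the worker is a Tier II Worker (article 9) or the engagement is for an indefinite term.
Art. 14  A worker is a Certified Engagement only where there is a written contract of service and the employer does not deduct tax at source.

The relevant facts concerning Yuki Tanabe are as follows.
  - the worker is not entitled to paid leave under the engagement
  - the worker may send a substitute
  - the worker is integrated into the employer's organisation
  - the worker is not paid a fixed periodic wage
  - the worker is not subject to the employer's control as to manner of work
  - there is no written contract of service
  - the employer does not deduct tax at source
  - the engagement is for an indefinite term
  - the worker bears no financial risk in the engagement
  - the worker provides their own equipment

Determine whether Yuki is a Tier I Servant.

No

article 5 — Reportable Engagement: [the worker is entitled to paid leave under the engagement? no] AND [the employer deducts tax at source? no] AND [the worker bears financial risk in the engagement? no] → not satisfied.
article 4 — Class-G Worker: [the worker may not send a substitute? no] AND [the worker provides their own equipment? yes] AND [the worker is not integrated into the employer's organisation? no] → not satisfied.
article 2 — Provisional Staff Member: there is no written contract of service? yes; Reportable Engagement (article 5)? no; Class-G Worker (article 4)? no — 1 of 3 hold (need ≥2) → not satisfied.
article 3 — Supervised Engagement: [the worker bears financial risk in the engagement? no] AND [the worker is integrated into the employer's organisation? yes] AND [the worker provides their own equipment? yes] → not satisfied.
article 8 — Primary Contractor: Provisional Staff Member (article 2)? no; Supervised Engagement (article 3)? no; the worker is entitled to paid leave under the engagement? no — 0 of 3 hold (need ≥2) → not satisfied.
article 6 — Tier III Contractor: [Primary Contractor (article 8)? no] OR [the employer does not deduct tax at source? yes] → satisfied.
article 10 — Tier III Engagement: [there is a written contract of service? no] AND [the worker bears no financial risk in the engagement? yes] AND [the worker is subject to the employer's control as to manner of work? no] → not satisfied.
article 11 — Qualifying Servant: the worker may send a substitute? yes; the worker bears financial risk in the engagement? no; the worker is integrated into the employer's organisation? yes — 2 of 3 hold (need ≥2) → satisfied.
article 9 — Tier II Worker: [Tier III Engagement (article 10)? no] AND [Qualifying Servant (article 11)? yes] → not satisfied.
article 13 — Provisional Contractor: [Tier II Worker (article 9)? no] OR [the engagement is for an indefinite term? yes] → satisfied.
article 1 — Tier I Servant: not a Tier III Contractor (article 6)? no; the worker is not paid a fixed periodic wage? yes; not a Provisional Contractor (article 13)? no — 1 of 3 hold (need ≥2) → not satisfied.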